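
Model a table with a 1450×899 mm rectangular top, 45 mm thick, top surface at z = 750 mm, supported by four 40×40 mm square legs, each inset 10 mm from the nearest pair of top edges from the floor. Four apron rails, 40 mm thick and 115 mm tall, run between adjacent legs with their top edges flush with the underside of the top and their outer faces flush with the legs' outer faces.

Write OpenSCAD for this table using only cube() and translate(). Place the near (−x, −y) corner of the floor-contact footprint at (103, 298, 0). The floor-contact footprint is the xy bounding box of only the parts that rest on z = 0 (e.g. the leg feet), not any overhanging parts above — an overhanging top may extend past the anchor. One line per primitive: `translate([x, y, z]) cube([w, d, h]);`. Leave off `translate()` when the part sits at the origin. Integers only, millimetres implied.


// leg_h = 750 - 45 = 705
// apron z = 705 - 115 = 590
translate([93, 288, 705]) cube([1450, 899, 45]);
translate([103, 298, 0]) cube([40, 40, 705]);
translate([1493, 298, 0]) cube([40, 40, 705]);
translate([103, 1137, 0]) cube([40, 40, 705]);
translate([1493, 1137, 0]) cube([40, 40, 705]);
translate([143, 298, 590]) cube([1350, 40, 115]);
translate([143, 1137, 590]) cube([1350, 40, 115]);
translate([103, 338, 590]) cube([40, 799, 115]);
translate([1493, 338, 590]) cube([40, 799, 115]);


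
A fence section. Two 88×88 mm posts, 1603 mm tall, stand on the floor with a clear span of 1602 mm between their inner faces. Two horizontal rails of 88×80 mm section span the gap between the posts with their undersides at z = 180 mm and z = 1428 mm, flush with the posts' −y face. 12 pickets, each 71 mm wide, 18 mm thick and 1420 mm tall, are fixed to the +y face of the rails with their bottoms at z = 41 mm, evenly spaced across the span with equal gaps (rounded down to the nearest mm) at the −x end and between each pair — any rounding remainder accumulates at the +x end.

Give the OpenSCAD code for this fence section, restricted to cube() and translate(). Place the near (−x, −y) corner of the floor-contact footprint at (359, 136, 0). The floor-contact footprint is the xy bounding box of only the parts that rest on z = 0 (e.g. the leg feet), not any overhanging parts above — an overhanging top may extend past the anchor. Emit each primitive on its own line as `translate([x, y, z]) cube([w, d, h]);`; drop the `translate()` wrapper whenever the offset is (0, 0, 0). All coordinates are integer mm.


translate([359, 136, 0]) cube([88, 88, 1603]);
translate([2049, 136, 0]) cube([88, 88, 1603]);
translate([447, 136, 180]) cube([1602, 88, 80]);
translate([447, 136, 1428]) cube([1602, 88, 80]);
translate([504, 224, 41]) cube([71, 18, 1420]);
translate([632, 224, 41]) cube([71, 18, 1420]);
translate([760, 224, 41]) cube([71, 18, 1420]);
translate([888, 224, 41]) cube([71, 18, 1420]);
translate([1016, 224, 41]) cube([71, 18, 1420]);
translate([1144, 224, 41]) cube([71, 18, 1420]);
translate([1272, 224, 41]) cube([71, 18, 1420]);
translate([1400, 224, 41]) cube([71, 18, 1420]);
translate([1528, 224, 41]) cube([71, 18, 1420]);
translate([1656, 224, 41]) cube([71, 18, 1420]);
translate([1784, 224, 41]) cube([71, 18, 1420]);
translate([1912, 224, 41]) cube([71, 18, 1420]);


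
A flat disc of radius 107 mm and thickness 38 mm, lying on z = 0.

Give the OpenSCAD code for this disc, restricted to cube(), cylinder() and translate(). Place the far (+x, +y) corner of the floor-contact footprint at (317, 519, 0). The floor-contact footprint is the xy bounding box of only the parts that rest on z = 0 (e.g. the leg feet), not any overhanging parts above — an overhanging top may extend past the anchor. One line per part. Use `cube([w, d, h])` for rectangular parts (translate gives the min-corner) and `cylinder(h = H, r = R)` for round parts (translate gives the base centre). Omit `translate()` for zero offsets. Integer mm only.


translate([210, 412, 0]) cylinder(h = 38, r = 107);


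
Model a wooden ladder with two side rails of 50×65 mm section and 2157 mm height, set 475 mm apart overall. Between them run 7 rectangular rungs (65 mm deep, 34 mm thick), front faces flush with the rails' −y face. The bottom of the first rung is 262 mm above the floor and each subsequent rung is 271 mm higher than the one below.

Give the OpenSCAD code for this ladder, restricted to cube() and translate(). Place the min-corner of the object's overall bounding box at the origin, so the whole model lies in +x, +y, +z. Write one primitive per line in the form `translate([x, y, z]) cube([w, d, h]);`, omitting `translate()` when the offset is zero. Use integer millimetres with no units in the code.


// rung span = 475 - 2*50 = 375
// rung[k] z = 262 + k*271
cube([50, 65, 2157]);
translate([425, 0, 0]) cube([50, 65, 2157]);
translate([50, 0, 262]) cube([375, 65, 34]);
translate([50, 0, 533]) cube([375, 65, 34]);
translate([50, 0, 804]) cube([375, 65, 34]);
translate([50, 0, 1075]) cube([375, 65, 34]);
translate([50, 0, 1346]) cube([375, 65, 34]);
translate([50, 0, 1617]) cube([375, 65, 34]);
translate([50, 0, 1888]) cube([375, 65, 34]);


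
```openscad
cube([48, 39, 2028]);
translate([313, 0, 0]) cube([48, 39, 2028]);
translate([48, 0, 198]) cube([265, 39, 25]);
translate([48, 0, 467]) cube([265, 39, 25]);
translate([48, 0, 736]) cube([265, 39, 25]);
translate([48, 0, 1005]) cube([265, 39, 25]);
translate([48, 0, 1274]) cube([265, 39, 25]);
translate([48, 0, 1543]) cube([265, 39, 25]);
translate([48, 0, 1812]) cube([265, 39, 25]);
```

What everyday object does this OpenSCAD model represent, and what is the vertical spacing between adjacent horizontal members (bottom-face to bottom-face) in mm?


A ladder. The rung spacing is 269 mm.

Two tall 48×39 posts with 7 short bars between them — a ladder. Adjacent rungs sit at z = 198 and z = 467, so the spacing is 467 − 198 = 269 mm.


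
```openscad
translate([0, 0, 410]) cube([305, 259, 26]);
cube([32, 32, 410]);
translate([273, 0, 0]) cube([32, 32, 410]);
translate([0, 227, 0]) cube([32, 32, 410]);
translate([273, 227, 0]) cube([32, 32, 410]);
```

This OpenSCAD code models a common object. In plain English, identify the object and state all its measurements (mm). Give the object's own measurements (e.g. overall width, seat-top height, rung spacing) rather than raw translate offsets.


A four-legged stool. The seat is a 305×259×26 mm slab whose top surface is at z = 436 mm; four square legs, each 32×32 mm in cross-section, run from the floor (z = 0) to the underside of the seat, each flush with a corner of the seat.


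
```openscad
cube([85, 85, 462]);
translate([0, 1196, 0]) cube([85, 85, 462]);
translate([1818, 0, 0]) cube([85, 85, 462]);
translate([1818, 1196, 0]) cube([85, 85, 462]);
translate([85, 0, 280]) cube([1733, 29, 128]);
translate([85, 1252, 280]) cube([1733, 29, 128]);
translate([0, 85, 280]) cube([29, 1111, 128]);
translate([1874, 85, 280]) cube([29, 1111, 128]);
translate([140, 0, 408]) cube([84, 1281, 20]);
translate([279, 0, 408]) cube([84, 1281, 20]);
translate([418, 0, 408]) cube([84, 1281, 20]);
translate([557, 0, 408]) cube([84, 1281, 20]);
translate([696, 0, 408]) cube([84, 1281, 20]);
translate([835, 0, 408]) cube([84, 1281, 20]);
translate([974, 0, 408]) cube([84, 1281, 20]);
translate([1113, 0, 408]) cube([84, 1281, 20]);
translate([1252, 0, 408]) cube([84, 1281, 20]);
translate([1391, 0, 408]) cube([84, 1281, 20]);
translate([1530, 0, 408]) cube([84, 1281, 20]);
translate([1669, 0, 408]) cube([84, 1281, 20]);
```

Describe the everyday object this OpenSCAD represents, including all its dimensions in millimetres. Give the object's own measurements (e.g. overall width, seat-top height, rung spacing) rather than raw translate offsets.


A bed frame 1903 mm long (x) by 1281 mm wide (y). Four 85×85 mm corner posts, 462 mm tall, at the corners of the footprint. Four rails of 29 mm thickness and 128 mm height run between adjacent posts with their undersides at z = 280 mm, their outer faces flush with the outside of the frame (the two x-running rails run between the posts' inner faces; the two y-running rails run between the posts' inner faces). 12 slats, each 84 mm wide (x) and 20 mm thick, lie across the top of the two x-running rails, running the full 1281 mm width of the frame in y; along x they sit between the end posts with a 55 mm gap after the −x posts and between neighbouring slats, leaving 65 mm before the +x posts.


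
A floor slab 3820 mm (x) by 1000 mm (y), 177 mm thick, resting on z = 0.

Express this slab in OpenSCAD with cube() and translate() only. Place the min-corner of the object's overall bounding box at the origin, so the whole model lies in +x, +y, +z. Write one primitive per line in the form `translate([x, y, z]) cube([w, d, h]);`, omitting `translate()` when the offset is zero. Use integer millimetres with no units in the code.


cube([3820, 1000, 177]);


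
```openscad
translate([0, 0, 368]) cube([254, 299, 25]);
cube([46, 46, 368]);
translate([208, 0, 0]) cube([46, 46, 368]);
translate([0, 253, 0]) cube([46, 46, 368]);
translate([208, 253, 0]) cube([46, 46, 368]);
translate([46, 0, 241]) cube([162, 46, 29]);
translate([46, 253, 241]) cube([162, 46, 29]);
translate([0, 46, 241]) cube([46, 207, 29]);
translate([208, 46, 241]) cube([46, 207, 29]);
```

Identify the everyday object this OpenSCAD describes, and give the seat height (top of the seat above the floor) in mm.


A stool. The seat height is 393 mm.

A 254×299×25 slab at z = 368 on four corner posts — a stool. The seat top is 368 + 25 = 393 mm.


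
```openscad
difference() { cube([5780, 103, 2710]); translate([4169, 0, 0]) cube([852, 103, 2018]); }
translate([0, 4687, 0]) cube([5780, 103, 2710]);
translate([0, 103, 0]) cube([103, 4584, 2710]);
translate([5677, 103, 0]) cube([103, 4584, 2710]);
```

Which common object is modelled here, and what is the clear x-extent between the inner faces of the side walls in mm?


A single room. The interior width is 5574 mm.

Four walls enclosing a rectangle with a door in the front wall — a room. Outside width 5780 minus two 103 mm walls gives 5574 mm.


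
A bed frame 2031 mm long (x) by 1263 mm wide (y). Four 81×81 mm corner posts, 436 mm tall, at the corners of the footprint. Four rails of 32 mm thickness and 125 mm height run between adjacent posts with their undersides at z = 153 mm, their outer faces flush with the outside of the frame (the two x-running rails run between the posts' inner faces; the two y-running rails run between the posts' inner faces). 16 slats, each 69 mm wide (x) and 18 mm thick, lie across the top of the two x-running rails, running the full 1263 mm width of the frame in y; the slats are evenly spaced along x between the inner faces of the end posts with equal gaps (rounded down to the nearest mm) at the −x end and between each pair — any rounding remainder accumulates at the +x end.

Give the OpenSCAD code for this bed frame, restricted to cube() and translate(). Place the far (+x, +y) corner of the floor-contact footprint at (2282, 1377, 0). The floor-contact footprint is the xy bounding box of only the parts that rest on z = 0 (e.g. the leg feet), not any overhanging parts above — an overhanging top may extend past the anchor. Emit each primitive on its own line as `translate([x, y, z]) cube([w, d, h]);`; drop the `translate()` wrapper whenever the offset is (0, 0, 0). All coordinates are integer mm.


translate([251, 114, 0]) cube([81, 81, 436]);
translate([251, 1296, 0]) cube([81, 81, 436]);
translate([2201, 114, 0]) cube([81, 81, 436]);
translate([2201, 1296, 0]) cube([81, 81, 436]);
translate([332, 114, 153]) cube([1869, 32, 125]);
translate([332, 1345, 153]) cube([1869, 32, 125]);
translate([251, 195, 153]) cube([32, 1101, 125]);
translate([2250, 195, 153]) cube([32, 1101, 125]);
translate([377, 114, 278]) cube([69, 1263, 18]);
translate([491, 114, 278]) cube([69, 1263, 18]);
translate([605, 114, 278]) cube([69, 1263, 18]);
translate([719, 114, 278]) cube([69, 1263, 18]);
translate([833, 114, 278]) cube([69, 1263, 18]);
translate([947, 114, 278]) cube([69, 1263, 18]);
translate([1061, 114, 278]) cube([69, 1263, 18]);
translate([1175, 114, 278]) cube([69, 1263, 18]);
translate([1289, 114, 278]) cube([69, 1263, 18]);
translate([1403, 114, 278]) cube([69, 1263, 18]);
translate([1517, 114, 278]) cube([69, 1263, 18]);
translate([1631, 114, 278]) cube([69, 1263, 18]);
translate([1745, 114, 278]) cube([69, 1263, 18]);
translate([1859, 114, 278]) cube([69, 1263, 18]);
translate([1973, 114, 278]) cube([69, 1263, 18]);
translate([2087, 114, 278]) cube([69, 1263, 18]);


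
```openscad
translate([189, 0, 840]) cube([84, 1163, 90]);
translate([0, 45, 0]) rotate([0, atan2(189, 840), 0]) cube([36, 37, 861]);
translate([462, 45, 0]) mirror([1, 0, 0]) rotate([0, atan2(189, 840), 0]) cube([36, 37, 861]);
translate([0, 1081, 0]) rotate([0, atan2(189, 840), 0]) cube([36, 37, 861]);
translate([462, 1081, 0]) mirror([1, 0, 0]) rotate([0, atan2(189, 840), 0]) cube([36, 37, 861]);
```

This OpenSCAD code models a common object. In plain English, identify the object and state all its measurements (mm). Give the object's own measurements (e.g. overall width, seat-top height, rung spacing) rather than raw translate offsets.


A sawhorse. A 84×1163×90 mm beam (x, y, z) sits on two A-frame leg pairs. Each pair is two raked legs of 36×37 mm section (37 mm along y) splaying symmetrically in x. Each leg rises 840 mm vertically over 189 mm of horizontal reach and is 861 mm long along its own axis. Every leg's outer bottom edge rests on the floor and its outer top edge meets a bottom edge of the beam — the left legs (tilting toward +x) meet the beam's −x bottom edge, the right legs (their mirror images, tilting toward −x) meet its +x bottom edge — so the leg tops tuck under the beam, the beam's underside is 840 mm above the floor, and the feet are 462 mm apart outside-to-outside with the beam centred between them. The two leg pairs are set in 45 mm from either end of the beam.


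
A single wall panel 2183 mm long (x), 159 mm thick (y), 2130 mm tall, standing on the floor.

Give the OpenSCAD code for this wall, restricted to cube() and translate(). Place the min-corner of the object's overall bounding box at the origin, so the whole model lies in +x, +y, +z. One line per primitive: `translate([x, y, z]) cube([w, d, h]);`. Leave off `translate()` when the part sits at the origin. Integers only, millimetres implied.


cube([2183, 159, 2130]);


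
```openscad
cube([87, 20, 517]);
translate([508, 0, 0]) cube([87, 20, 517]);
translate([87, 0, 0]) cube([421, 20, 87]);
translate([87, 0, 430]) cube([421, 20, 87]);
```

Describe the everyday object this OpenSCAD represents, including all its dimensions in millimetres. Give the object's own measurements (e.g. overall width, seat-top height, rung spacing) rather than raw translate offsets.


A rectangular picture frame lying in the x–z plane (depth along y). The opening is 421 mm wide (x) by 343 mm tall (z), surrounded by a border 87 mm wide on all four sides. The frame is 20 mm deep and is made of two full-height vertical stiles with two horizontal rails fitted between them.


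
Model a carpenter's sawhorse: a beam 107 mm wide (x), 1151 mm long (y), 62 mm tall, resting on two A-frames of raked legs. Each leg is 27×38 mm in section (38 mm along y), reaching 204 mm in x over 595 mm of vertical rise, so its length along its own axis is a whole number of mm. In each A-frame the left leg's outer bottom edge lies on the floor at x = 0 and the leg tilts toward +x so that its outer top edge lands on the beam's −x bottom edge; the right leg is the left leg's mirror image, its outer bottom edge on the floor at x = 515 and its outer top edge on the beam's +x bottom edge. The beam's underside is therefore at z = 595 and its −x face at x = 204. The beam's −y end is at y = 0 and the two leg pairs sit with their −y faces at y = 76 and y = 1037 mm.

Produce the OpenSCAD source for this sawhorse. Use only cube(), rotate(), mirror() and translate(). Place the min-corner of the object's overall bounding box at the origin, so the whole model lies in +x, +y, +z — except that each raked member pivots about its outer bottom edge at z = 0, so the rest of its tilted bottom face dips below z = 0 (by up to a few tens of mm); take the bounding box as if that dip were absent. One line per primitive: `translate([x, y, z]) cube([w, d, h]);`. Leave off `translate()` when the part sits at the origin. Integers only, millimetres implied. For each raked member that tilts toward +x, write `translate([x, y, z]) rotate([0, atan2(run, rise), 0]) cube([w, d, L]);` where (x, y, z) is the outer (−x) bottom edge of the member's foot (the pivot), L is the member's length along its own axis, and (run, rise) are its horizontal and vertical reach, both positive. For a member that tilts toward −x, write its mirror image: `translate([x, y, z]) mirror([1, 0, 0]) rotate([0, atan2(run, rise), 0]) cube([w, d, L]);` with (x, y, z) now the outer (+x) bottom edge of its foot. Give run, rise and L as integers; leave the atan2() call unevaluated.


// leg length = √(204² + 595²) = 629
// right-leg outer foot x = 2·204 + 107 = 515
// beam min-corner = (204, 0, 595)
translate([204, 0, 595]) cube([107, 1151, 62]);
translate([0, 76, 0]) rotate([0, atan2(204, 595), 0]) cube([27, 38, 629]);
translate([515, 76, 0]) mirror([1, 0, 0]) rotate([0, atan2(204, 595), 0]) cube([27, 38, 629]);
translate([0, 1037, 0]) rotate([0, atan2(204, 595), 0]) cube([27, 38, 629]);
translate([515, 1037, 0]) mirror([1, 0, 0]) rotate([0, atan2(204, 595), 0]) cube([27, 38, 629]);


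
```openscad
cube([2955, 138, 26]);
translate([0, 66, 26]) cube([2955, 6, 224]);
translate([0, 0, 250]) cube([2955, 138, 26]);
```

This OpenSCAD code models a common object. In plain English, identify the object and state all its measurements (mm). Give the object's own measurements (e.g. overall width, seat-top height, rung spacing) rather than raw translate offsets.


An I-beam lying along x, 2955 mm long. Overall section height 276 mm. Two flanges 138 mm wide (y) and 26 mm thick, one on the floor and one at the top; a web 6 mm thick runs between them, centred on the flange width.


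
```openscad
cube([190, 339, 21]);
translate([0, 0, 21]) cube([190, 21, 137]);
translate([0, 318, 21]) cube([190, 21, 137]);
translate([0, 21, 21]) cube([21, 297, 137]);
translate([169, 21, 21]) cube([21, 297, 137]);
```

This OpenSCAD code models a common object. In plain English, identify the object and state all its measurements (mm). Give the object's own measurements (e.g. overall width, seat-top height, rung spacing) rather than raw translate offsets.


An open-topped rectangular box: outside dimensions 190×339×158 mm, with a uniform wall and base thickness of 21 mm. The base is a full 190×339 slab on the floor; four walls sit on top of the base. The front and back walls (the −y and +y sides) span the full width; the two side walls fit between them.


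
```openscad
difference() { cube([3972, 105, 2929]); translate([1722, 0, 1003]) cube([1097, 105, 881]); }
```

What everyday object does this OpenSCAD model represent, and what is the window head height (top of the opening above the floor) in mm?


A wall with a window opening. The window head height is 1884 mm.

A wall with a rectangular opening subtracted — a window. Sill at z = 1003, opening 881 mm tall, so the head is at 1003 + 881 = 1884 mm.


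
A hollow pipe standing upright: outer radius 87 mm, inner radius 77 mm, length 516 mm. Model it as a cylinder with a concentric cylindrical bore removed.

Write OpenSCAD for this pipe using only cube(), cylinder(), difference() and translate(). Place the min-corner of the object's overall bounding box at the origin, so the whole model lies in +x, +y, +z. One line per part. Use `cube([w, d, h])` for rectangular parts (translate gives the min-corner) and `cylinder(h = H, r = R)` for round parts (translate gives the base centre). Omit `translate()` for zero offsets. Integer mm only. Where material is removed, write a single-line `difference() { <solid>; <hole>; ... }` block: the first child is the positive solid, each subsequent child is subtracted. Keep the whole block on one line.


difference() { translate([87, 87, 0]) cylinder(h = 516, r = 87); translate([87, 87, 0]) cylinder(h = 516, r = 77); }


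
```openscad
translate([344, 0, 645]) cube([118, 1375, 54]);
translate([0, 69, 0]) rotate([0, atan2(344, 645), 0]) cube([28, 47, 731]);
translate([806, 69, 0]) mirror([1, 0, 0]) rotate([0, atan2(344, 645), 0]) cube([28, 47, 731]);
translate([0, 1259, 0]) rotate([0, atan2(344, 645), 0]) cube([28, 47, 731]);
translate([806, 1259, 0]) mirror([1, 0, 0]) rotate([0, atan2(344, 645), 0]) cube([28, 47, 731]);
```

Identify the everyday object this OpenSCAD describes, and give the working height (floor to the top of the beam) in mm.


A sawhorse. The overall height is 699 mm.

A beam across two mirrored pairs of raked legs — a sawhorse. The beam's underside is at z = 645 (matching the legs' vertical rise in atan2(344, 645)) and the beam is 54 mm tall, so its top is at 645 + 54 = 699 mm. The raked legs top out at the beam's underside, so that is the highest point.


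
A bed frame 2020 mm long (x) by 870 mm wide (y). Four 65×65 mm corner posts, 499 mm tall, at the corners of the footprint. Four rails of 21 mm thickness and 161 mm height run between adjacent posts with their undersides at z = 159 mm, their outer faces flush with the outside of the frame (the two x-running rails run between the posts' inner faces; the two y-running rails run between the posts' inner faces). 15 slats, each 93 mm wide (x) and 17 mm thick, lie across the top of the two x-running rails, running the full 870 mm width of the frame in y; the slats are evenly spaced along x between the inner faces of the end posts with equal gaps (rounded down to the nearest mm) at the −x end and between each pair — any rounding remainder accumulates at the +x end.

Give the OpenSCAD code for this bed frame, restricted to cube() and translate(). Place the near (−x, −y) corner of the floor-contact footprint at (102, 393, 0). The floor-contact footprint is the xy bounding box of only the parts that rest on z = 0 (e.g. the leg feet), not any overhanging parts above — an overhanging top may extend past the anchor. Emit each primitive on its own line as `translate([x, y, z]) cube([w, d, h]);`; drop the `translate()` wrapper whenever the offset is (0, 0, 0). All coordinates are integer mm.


// slat z = rail_z + rail_h = 159 + 161 = 320
// slat gap = ⌊(1890 − 15·93) / 16⌋ = 30
translate([102, 393, 0]) cube([65, 65, 499]);
translate([102, 1198, 0]) cube([65, 65, 499]);
translate([2057, 393, 0]) cube([65, 65, 499]);
translate([2057, 1198, 0]) cube([65, 65, 499]);
translate([167, 393, 159]) cube([1890, 21, 161]);
translate([167, 1242, 159]) cube([1890, 21, 161]);
translate([102, 458, 159]) cube([21, 740, 161]);
translate([2101, 458, 159]) cube([21, 740, 161]);
translate([197, 393, 320]) cube([93, 870, 17]);
translate([320, 393, 320]) cube([93, 870, 17]);
translate([443, 393, 320]) cube([93, 870, 17]);
translate([566, 393, 320]) cube([93, 870, 17]);
translate([689, 393, 320]) cube([93, 870, 17]);
translate([812, 393, 320]) cube([93, 870, 17]);
translate([935, 393, 320]) cube([93, 870, 17]);
translate([1058, 393, 320]) cube([93, 870, 17]);
translate([1181, 393, 320]) cube([93, 870, 17]);
translate([1304, 393, 320]) cube([93, 870, 17]);
translate([1427, 393, 320]) cube([93, 870, 17]);
translate([1550, 393, 320]) cube([93, 870, 17]);
translate([1673, 393, 320]) cube([93, 870, 17]);
translate([1796, 393, 320]) cube([93, 870, 17]);
translate([1919, 393, 320]) cube([93, 870, 17]);


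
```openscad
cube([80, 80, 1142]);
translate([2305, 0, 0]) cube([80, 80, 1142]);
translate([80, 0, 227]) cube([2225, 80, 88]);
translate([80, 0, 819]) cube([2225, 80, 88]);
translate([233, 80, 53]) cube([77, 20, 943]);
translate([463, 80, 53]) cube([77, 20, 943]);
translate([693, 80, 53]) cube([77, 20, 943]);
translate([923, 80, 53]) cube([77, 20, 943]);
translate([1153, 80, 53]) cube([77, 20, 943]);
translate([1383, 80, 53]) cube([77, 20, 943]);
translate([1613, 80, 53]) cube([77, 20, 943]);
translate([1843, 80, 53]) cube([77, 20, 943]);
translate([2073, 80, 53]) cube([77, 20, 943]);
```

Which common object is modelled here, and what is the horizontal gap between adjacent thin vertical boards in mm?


A fence section. The picket gap is 153 mm.

Two posts, two rails, 9 pickets — a fence section. Span 2225 mm holds 9 pickets of 77 mm with 10 equal gaps: ⌊(2225 − 9·77) / 10⌋ = 153 mm.


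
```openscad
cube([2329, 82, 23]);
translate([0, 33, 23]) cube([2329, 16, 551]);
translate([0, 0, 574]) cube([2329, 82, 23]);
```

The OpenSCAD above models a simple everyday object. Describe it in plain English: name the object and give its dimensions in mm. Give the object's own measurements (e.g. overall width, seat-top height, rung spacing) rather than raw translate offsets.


An I-beam lying along x, 2329 mm long. Overall section height 597 mm. Two flanges 82 mm wide (y) and 23 mm thick, one on the floor and one at the top; a web 16 mm thick runs between them, centred on the flange width.


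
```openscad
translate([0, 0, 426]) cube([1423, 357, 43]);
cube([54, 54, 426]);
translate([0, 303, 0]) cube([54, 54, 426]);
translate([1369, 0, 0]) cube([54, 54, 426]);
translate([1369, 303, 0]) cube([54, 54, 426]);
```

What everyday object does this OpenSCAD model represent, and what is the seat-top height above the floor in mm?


A bench. The seat-top height is 469 mm.

A long slab on four corner posts — a bench. The slab sits at z = 426 with thickness 43, so the top is 426 + 43 = 469 mm.


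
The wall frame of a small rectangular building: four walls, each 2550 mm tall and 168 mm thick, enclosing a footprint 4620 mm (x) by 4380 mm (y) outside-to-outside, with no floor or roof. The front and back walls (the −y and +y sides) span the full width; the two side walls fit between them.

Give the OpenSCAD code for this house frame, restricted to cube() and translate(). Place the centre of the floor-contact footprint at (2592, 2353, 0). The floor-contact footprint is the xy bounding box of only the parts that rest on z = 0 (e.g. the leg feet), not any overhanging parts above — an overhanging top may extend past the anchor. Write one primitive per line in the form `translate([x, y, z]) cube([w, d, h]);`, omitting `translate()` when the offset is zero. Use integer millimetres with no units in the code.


translate([282, 163, 0]) cube([4620, 168, 2550]);
translate([282, 4375, 0]) cube([4620, 168, 2550]);
translate([282, 331, 0]) cube([168, 4044, 2550]);
translate([4734, 331, 0]) cube([168, 4044, 2550]);


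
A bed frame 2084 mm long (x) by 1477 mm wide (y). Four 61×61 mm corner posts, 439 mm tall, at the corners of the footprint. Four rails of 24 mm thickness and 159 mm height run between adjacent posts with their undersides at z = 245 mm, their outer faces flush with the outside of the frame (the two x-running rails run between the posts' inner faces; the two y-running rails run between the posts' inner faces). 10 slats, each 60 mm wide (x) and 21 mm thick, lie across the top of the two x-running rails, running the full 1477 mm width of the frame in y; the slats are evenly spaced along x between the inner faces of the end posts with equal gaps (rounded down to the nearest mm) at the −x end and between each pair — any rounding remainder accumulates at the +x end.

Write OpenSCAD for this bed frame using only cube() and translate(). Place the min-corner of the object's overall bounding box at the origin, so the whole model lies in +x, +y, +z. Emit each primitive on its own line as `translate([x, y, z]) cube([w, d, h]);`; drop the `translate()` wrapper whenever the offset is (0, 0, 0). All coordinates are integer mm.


cube([61, 61, 439]);
translate([0, 1416, 0]) cube([61, 61, 439]);
translate([2023, 0, 0]) cube([61, 61, 439]);
translate([2023, 1416, 0]) cube([61, 61, 439]);
translate([61, 0, 245]) cube([1962, 24, 159]);
translate([61, 1453, 245]) cube([1962, 24, 159]);
translate([0, 61, 245]) cube([24, 1355, 159]);
translate([2060, 61, 245]) cube([24, 1355, 159]);
translate([184, 0, 404]) cube([60, 1477, 21]);
translate([367, 0, 404]) cube([60, 1477, 21]);
translate([550, 0, 404]) cube([60, 1477, 21]);
translate([733, 0, 404]) cube([60, 1477, 21]);
translate([916, 0, 404]) cube([60, 1477, 21]);
translate([1099, 0, 404]) cube([60, 1477, 21]);
translate([1282, 0, 404]) cube([60, 1477, 21]);
translate([1465, 0, 404]) cube([60, 1477, 21]);
translate([1648, 0, 404]) cube([60, 1477, 21]);
translate([1831, 0, 404]) cube([60, 1477, 21]);


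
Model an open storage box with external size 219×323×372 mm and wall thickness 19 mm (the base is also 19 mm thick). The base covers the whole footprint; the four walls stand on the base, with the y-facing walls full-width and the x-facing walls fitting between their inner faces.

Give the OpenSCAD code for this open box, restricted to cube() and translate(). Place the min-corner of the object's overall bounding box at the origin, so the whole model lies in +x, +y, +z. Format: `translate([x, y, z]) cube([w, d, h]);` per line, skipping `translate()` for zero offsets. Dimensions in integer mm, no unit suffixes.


cube([219, 323, 19]);
translate([0, 0, 19]) cube([219, 19, 353]);
translate([0, 304, 19]) cube([219, 19, 353]);
translate([0, 19, 19]) cube([19, 285, 353]);
translate([200, 19, 19]) cube([19, 285, 353]);


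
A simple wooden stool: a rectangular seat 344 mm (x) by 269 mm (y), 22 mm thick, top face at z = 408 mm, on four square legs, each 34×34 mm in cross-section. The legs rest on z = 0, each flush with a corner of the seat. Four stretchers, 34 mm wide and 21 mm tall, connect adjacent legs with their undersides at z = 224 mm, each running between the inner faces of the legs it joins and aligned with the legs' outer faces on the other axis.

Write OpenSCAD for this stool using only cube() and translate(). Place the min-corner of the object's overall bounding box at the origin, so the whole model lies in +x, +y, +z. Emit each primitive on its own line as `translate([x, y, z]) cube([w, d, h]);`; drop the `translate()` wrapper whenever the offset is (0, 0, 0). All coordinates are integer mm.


// leg_h = 408 - 22 = 386
// stretcher span = 344 - 2*34 = 276
translate([0, 0, 386]) cube([344, 269, 22]);
cube([34, 34, 386]);
translate([310, 0, 0]) cube([34, 34, 386]);
translate([0, 235, 0]) cube([34, 34, 386]);
translate([310, 235, 0]) cube([34, 34, 386]);
translate([34, 0, 224]) cube([276, 34, 21]);
translate([34, 235, 224]) cube([276, 34, 21]);
translate([0, 34, 224]) cube([34, 201, 21]);
translate([310, 34, 224]) cube([34, 201, 21]);


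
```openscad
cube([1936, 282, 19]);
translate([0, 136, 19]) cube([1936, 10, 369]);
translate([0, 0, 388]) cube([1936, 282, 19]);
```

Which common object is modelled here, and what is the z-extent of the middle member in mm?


An I-beam. The web height is 369 mm.

Two wide flanges with a thin centred web — an I-beam. Overall 407 mm minus two 19 mm flanges gives a web of 407 − 2·19 = 369 mm.


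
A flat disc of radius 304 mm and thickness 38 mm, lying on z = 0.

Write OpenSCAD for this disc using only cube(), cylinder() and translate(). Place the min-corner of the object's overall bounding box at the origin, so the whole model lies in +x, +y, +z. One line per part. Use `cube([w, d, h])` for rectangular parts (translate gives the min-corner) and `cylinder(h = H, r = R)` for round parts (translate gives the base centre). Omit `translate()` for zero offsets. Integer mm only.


translate([304, 304, 0]) cylinder(h = 38, r = 304);


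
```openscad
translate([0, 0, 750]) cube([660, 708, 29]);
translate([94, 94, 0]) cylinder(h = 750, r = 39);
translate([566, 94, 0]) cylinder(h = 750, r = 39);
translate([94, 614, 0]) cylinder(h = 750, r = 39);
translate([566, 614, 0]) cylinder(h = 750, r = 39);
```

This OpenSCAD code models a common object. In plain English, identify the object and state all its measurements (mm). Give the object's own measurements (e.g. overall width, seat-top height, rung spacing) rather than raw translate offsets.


A table: top 660 mm (x) × 708 mm (y), 29 mm thick, upper face at z = 779 mm, on four round legs of 78 mm diameter, each leg's bounding box inset 55 mm from the nearest pair of top edges from z = 0 to the bottom of the top.


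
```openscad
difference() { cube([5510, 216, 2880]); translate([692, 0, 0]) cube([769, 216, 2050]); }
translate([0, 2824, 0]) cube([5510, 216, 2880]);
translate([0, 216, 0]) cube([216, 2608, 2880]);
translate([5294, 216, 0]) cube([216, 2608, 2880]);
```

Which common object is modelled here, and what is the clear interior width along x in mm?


A single room. The interior width is 5078 mm.

Four walls enclosing a rectangle with a door in the front wall — a room. Outside width 5510 minus two 216 mm walls gives 5078 mm.


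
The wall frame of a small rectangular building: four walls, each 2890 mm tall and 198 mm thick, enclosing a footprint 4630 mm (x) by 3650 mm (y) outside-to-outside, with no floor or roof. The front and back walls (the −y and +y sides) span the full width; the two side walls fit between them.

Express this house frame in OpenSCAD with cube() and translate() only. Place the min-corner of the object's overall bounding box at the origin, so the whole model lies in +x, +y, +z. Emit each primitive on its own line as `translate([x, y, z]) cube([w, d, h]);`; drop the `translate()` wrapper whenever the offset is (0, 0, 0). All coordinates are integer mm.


cube([4630, 198, 2890]);
translate([0, 3452, 0]) cube([4630, 198, 2890]);
translate([0, 198, 0]) cube([198, 3254, 2890]);
translate([4432, 198, 0]) cube([198, 3254, 2890]);


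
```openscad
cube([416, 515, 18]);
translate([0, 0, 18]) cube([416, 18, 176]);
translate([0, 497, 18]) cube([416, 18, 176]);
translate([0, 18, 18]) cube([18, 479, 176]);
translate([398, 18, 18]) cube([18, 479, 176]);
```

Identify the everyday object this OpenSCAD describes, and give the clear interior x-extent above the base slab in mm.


An open box. The internal width is 380 mm.

A 416×515 base slab with four walls standing on it — an open box. The base is 416 mm wide and the walls are 18 mm thick, so the internal width is 416 − 2 × 18 = 380 mm.


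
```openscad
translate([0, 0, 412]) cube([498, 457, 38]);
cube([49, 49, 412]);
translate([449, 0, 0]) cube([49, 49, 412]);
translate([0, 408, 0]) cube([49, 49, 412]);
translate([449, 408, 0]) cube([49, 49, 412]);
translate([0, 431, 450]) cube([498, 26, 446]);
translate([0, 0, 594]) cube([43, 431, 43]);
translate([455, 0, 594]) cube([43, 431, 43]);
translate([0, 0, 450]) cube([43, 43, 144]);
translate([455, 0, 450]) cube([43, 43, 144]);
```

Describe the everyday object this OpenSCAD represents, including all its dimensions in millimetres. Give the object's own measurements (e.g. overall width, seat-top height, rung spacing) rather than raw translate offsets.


A chair. The seat is a 498×457×38 mm slab with its top at z = 450 mm, on four 49×49 mm corner legs (flush with the seat edges, standing on z = 0). A flat backrest 26 mm thick, 446 mm tall, spans the full seat width and rises from the seat top along its +y edge, rear face flush with the rear of the seat. Two armrests of 43×43 mm section run along each side from the seat's front edge to the front of the backrest, top faces 187 mm above the seat top and outer faces flush with the seat's x-edges; a 43×43 mm post under the front of each armrest stands on the seat at the front corner.


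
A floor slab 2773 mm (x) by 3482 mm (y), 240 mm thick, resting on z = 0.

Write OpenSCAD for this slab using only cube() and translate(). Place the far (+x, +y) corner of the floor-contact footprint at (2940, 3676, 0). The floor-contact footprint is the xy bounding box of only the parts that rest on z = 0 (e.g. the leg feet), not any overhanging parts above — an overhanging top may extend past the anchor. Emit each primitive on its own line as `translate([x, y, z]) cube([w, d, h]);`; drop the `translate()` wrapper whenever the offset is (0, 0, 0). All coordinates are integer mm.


translate([167, 194, 0]) cube([2773, 3482, 240]);


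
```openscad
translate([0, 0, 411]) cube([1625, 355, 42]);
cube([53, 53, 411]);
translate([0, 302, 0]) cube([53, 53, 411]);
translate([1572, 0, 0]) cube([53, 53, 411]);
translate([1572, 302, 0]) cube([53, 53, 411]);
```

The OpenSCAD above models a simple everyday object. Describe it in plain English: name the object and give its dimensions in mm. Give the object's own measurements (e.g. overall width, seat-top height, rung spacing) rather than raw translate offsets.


A bench: a 1625×355 mm seat slab, 42 mm thick, top at z = 453 mm, on four 53×53 mm square legs flush with the seat corners and standing on z = 0.


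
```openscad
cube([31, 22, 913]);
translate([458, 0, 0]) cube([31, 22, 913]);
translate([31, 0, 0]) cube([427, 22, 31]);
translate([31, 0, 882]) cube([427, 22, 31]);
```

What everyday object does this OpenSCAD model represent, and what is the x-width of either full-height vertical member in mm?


A picture frame. The border width is 31 mm.

Four thin pieces enclosing a rectangular opening — a picture frame. The two full-height stiles are 913 mm tall; the top rail sits at z = 882 and is 31 mm tall, so the border above the opening is 913 − 882 = 31 mm, matching the stile x-width.


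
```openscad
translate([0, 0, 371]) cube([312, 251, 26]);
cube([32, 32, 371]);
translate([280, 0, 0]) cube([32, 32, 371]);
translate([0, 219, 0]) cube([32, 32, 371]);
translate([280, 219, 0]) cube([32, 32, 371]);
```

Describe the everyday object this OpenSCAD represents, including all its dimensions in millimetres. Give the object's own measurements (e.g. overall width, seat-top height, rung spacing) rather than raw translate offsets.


A simple wooden stool: a rectangular seat 312 mm (x) by 251 mm (y), 26 mm thick, top face at z = 397 mm, on four square legs, each 32×32 mm in cross-section. The legs rest on z = 0, each flush with a corner of the seat.


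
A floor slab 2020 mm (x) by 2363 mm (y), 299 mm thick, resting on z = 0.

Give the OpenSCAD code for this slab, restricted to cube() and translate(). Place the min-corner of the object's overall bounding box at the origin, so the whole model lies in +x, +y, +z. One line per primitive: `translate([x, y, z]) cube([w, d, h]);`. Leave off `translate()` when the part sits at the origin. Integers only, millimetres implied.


cube([2020, 2363, 299]);


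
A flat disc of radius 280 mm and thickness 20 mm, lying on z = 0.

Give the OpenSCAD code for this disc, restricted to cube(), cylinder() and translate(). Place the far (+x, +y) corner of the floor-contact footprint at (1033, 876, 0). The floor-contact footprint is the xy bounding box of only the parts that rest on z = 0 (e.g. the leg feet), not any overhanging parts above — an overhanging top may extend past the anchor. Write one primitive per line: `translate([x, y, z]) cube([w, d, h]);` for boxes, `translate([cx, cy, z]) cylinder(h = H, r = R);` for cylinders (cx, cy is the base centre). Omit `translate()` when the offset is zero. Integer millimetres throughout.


translate([753, 596, 0]) cylinder(h = 20, r = 280);


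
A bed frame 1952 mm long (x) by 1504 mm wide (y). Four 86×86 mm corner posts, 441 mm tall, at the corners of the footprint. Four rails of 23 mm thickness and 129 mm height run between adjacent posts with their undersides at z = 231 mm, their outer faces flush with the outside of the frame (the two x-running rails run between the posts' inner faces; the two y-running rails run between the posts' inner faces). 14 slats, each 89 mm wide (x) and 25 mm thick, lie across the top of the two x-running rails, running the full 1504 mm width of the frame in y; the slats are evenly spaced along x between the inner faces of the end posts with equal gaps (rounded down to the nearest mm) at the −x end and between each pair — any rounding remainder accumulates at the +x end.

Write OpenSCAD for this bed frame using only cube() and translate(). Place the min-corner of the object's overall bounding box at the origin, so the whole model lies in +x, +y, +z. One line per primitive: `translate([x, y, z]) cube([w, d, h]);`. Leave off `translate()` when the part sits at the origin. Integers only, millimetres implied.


cube([86, 86, 441]);
translate([0, 1418, 0]) cube([86, 86, 441]);
translate([1866, 0, 0]) cube([86, 86, 441]);
translate([1866, 1418, 0]) cube([86, 86, 441]);
translate([86, 0, 231]) cube([1780, 23, 129]);
translate([86, 1481, 231]) cube([1780, 23, 129]);
translate([0, 86, 231]) cube([23, 1332, 129]);
translate([1929, 86, 231]) cube([23, 1332, 129]);
translate([121, 0, 360]) cube([89, 1504, 25]);
translate([245, 0, 360]) cube([89, 1504, 25]);
translate([369, 0, 360]) cube([89, 1504, 25]);
translate([493, 0, 360]) cube([89, 1504, 25]);
translate([617, 0, 360]) cube([89, 1504, 25]);
translate([741, 0, 360]) cube([89, 1504, 25]);
translate([865, 0, 360]) cube([89, 1504, 25]);
translate([989, 0, 360]) cube([89, 1504, 25]);
translate([1113, 0, 360]) cube([89, 1504, 25]);
translate([1237, 0, 360]) cube([89, 1504, 25]);
translate([1361, 0, 360]) cube([89, 1504, 25]);
translate([1485, 0, 360]) cube([89, 1504, 25]);
translate([1609, 0, 360]) cube([89, 1504, 25]);
translate([1733, 0, 360]) cube([89, 1504, 25]);
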